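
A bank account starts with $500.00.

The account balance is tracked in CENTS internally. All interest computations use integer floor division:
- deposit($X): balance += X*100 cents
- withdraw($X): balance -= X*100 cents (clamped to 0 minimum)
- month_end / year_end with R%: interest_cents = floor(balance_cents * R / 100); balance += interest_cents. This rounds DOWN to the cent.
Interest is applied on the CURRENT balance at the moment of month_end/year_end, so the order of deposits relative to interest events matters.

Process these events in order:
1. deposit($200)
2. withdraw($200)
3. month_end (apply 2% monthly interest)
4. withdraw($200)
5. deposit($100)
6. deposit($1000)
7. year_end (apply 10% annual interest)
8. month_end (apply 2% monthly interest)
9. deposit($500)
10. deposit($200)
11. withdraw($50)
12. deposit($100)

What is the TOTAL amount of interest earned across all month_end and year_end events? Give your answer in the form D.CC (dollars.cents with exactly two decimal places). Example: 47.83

Answer: 182.02

Derivation:
After 1 (deposit($200)): balance=$700.00 total_interest=$0.00
After 2 (withdraw($200)): balance=$500.00 total_interest=$0.00
After 3 (month_end (apply 2% monthly interest)): balance=$510.00 total_interest=$10.00
After 4 (withdraw($200)): balance=$310.00 total_interest=$10.00
After 5 (deposit($100)): balance=$410.00 total_interest=$10.00
After 6 (deposit($1000)): balance=$1410.00 total_interest=$10.00
After 7 (year_end (apply 10% annual interest)): balance=$1551.00 total_interest=$151.00
After 8 (month_end (apply 2% monthly interest)): balance=$1582.02 total_interest=$182.02
After 9 (deposit($500)): balance=$2082.02 total_interest=$182.02
After 10 (deposit($200)): balance=$2282.02 total_interest=$182.02
After 11 (withdraw($50)): balance=$2232.02 total_interest=$182.02
After 12 (deposit($100)): balance=$2332.02 total_interest=$182.02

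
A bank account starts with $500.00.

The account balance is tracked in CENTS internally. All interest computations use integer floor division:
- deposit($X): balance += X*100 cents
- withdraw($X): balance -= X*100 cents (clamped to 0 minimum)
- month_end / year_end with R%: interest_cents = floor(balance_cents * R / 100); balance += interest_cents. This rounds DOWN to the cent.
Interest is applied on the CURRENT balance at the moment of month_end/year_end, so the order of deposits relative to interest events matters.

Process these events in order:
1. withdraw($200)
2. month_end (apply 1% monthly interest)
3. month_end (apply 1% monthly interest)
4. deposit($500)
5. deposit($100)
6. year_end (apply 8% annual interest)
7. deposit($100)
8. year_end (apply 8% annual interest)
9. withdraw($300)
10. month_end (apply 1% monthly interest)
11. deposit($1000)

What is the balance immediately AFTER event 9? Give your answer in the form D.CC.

Answer: 864.79

Derivation:
After 1 (withdraw($200)): balance=$300.00 total_interest=$0.00
After 2 (month_end (apply 1% monthly interest)): balance=$303.00 total_interest=$3.00
After 3 (month_end (apply 1% monthly interest)): balance=$306.03 total_interest=$6.03
After 4 (deposit($500)): balance=$806.03 total_interest=$6.03
After 5 (deposit($100)): balance=$906.03 total_interest=$6.03
After 6 (year_end (apply 8% annual interest)): balance=$978.51 total_interest=$78.51
After 7 (deposit($100)): balance=$1078.51 total_interest=$78.51
After 8 (year_end (apply 8% annual interest)): balance=$1164.79 total_interest=$164.79
After 9 (withdraw($300)): balance=$864.79 total_interest=$164.79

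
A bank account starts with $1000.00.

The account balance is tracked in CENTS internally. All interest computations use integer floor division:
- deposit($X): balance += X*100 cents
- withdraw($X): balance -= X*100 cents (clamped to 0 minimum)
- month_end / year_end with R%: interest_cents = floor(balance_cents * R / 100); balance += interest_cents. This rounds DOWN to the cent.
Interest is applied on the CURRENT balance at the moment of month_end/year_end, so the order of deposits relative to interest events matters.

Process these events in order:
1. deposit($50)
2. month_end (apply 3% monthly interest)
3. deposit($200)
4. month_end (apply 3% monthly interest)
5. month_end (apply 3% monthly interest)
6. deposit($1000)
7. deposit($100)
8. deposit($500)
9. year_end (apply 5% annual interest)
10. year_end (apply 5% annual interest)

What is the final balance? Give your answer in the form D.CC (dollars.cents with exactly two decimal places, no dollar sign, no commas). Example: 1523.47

Answer: 3262.87

Derivation:
After 1 (deposit($50)): balance=$1050.00 total_interest=$0.00
After 2 (month_end (apply 3% monthly interest)): balance=$1081.50 total_interest=$31.50
After 3 (deposit($200)): balance=$1281.50 total_interest=$31.50
After 4 (month_end (apply 3% monthly interest)): balance=$1319.94 total_interest=$69.94
After 5 (month_end (apply 3% monthly interest)): balance=$1359.53 total_interest=$109.53
After 6 (deposit($1000)): balance=$2359.53 total_interest=$109.53
After 7 (deposit($100)): balance=$2459.53 total_interest=$109.53
After 8 (deposit($500)): balance=$2959.53 total_interest=$109.53
After 9 (year_end (apply 5% annual interest)): balance=$3107.50 total_interest=$257.50
After 10 (year_end (apply 5% annual interest)): balance=$3262.87 total_interest=$412.87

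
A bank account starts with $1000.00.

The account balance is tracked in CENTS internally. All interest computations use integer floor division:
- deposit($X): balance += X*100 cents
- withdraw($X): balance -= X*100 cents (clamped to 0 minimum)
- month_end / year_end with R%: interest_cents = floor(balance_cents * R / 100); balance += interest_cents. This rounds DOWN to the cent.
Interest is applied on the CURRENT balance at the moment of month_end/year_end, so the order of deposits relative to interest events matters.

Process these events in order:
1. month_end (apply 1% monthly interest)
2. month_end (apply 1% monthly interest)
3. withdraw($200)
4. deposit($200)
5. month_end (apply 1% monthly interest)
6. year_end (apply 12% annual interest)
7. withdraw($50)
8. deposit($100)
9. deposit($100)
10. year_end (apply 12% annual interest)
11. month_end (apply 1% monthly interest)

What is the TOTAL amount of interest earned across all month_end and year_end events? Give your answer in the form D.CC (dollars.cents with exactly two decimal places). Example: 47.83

After 1 (month_end (apply 1% monthly interest)): balance=$1010.00 total_interest=$10.00
After 2 (month_end (apply 1% monthly interest)): balance=$1020.10 total_interest=$20.10
After 3 (withdraw($200)): balance=$820.10 total_interest=$20.10
After 4 (deposit($200)): balance=$1020.10 total_interest=$20.10
After 5 (month_end (apply 1% monthly interest)): balance=$1030.30 total_interest=$30.30
After 6 (year_end (apply 12% annual interest)): balance=$1153.93 total_interest=$153.93
After 7 (withdraw($50)): balance=$1103.93 total_interest=$153.93
After 8 (deposit($100)): balance=$1203.93 total_interest=$153.93
After 9 (deposit($100)): balance=$1303.93 total_interest=$153.93
After 10 (year_end (apply 12% annual interest)): balance=$1460.40 total_interest=$310.40
After 11 (month_end (apply 1% monthly interest)): balance=$1475.00 total_interest=$325.00

Answer: 325.00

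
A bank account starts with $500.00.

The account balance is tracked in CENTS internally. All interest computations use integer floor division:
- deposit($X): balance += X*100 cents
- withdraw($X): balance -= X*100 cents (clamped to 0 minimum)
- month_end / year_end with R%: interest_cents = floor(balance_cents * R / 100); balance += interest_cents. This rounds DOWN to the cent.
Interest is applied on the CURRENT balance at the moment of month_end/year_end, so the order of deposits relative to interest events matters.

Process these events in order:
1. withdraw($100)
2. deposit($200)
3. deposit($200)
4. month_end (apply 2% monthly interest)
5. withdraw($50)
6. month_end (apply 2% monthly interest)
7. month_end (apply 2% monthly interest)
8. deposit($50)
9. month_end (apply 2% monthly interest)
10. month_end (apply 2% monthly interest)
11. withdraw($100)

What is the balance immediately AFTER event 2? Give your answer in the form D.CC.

Answer: 600.00

Derivation:
After 1 (withdraw($100)): balance=$400.00 total_interest=$0.00
After 2 (deposit($200)): balance=$600.00 total_interest=$0.00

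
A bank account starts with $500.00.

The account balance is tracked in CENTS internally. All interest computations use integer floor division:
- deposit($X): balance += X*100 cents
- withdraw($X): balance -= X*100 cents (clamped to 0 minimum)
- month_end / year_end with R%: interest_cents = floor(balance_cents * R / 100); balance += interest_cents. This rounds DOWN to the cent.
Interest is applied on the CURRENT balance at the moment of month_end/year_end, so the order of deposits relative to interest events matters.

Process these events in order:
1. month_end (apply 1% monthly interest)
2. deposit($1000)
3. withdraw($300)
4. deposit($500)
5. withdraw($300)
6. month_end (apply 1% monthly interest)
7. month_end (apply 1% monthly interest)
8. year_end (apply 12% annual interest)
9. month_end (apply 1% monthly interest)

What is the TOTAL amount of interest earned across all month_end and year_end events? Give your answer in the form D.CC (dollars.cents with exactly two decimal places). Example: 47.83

Answer: 221.27

Derivation:
After 1 (month_end (apply 1% monthly interest)): balance=$505.00 total_interest=$5.00
After 2 (deposit($1000)): balance=$1505.00 total_interest=$5.00
After 3 (withdraw($300)): balance=$1205.00 total_interest=$5.00
After 4 (deposit($500)): balance=$1705.00 total_interest=$5.00
After 5 (withdraw($300)): balance=$1405.00 total_interest=$5.00
After 6 (month_end (apply 1% monthly interest)): balance=$1419.05 total_interest=$19.05
After 7 (month_end (apply 1% monthly interest)): balance=$1433.24 total_interest=$33.24
After 8 (year_end (apply 12% annual interest)): balance=$1605.22 total_interest=$205.22
After 9 (month_end (apply 1% monthly interest)): balance=$1621.27 total_interest=$221.27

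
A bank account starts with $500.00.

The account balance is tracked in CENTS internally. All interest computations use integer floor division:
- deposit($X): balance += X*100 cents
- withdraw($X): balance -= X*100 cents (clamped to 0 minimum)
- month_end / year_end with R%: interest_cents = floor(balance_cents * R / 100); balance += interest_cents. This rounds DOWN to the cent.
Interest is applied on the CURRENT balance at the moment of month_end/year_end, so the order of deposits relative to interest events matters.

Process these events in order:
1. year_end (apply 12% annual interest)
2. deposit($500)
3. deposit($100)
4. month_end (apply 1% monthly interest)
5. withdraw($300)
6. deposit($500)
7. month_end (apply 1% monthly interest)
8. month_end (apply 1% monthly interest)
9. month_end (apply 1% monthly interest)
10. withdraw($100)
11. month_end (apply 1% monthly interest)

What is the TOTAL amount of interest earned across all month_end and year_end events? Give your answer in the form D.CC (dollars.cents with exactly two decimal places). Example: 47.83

After 1 (year_end (apply 12% annual interest)): balance=$560.00 total_interest=$60.00
After 2 (deposit($500)): balance=$1060.00 total_interest=$60.00
After 3 (deposit($100)): balance=$1160.00 total_interest=$60.00
After 4 (month_end (apply 1% monthly interest)): balance=$1171.60 total_interest=$71.60
After 5 (withdraw($300)): balance=$871.60 total_interest=$71.60
After 6 (deposit($500)): balance=$1371.60 total_interest=$71.60
After 7 (month_end (apply 1% monthly interest)): balance=$1385.31 total_interest=$85.31
After 8 (month_end (apply 1% monthly interest)): balance=$1399.16 total_interest=$99.16
After 9 (month_end (apply 1% monthly interest)): balance=$1413.15 total_interest=$113.15
After 10 (withdraw($100)): balance=$1313.15 total_interest=$113.15
After 11 (month_end (apply 1% monthly interest)): balance=$1326.28 total_interest=$126.28

Answer: 126.28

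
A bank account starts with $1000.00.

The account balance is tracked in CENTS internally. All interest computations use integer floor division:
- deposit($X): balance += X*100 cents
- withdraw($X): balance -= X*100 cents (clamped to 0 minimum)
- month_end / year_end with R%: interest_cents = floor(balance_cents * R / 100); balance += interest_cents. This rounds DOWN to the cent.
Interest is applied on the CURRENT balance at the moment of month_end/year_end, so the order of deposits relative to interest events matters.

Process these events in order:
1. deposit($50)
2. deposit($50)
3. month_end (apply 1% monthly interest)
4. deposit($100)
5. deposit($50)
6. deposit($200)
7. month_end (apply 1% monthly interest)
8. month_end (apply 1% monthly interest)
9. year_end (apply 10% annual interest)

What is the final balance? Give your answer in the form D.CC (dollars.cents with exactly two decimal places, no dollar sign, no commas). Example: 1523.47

After 1 (deposit($50)): balance=$1050.00 total_interest=$0.00
After 2 (deposit($50)): balance=$1100.00 total_interest=$0.00
After 3 (month_end (apply 1% monthly interest)): balance=$1111.00 total_interest=$11.00
After 4 (deposit($100)): balance=$1211.00 total_interest=$11.00
After 5 (deposit($50)): balance=$1261.00 total_interest=$11.00
After 6 (deposit($200)): balance=$1461.00 total_interest=$11.00
After 7 (month_end (apply 1% monthly interest)): balance=$1475.61 total_interest=$25.61
After 8 (month_end (apply 1% monthly interest)): balance=$1490.36 total_interest=$40.36
After 9 (year_end (apply 10% annual interest)): balance=$1639.39 total_interest=$189.39

Answer: 1639.39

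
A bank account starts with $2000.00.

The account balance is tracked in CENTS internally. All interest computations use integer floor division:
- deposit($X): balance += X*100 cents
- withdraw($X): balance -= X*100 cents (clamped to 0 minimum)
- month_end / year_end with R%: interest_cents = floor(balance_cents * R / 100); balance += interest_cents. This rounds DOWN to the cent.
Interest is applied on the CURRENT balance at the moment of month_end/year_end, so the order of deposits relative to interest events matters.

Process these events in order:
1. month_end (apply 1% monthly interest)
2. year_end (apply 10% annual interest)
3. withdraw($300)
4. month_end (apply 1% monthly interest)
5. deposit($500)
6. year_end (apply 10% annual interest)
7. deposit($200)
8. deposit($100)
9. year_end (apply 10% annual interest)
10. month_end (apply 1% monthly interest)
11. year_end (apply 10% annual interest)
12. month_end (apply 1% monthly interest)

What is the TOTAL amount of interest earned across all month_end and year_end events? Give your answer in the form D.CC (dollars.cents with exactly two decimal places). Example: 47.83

Answer: 1184.85

Derivation:
After 1 (month_end (apply 1% monthly interest)): balance=$2020.00 total_interest=$20.00
After 2 (year_end (apply 10% annual interest)): balance=$2222.00 total_interest=$222.00
After 3 (withdraw($300)): balance=$1922.00 total_interest=$222.00
After 4 (month_end (apply 1% monthly interest)): balance=$1941.22 total_interest=$241.22
After 5 (deposit($500)): balance=$2441.22 total_interest=$241.22
After 6 (year_end (apply 10% annual interest)): balance=$2685.34 total_interest=$485.34
After 7 (deposit($200)): balance=$2885.34 total_interest=$485.34
After 8 (deposit($100)): balance=$2985.34 total_interest=$485.34
After 9 (year_end (apply 10% annual interest)): balance=$3283.87 total_interest=$783.87
After 10 (month_end (apply 1% monthly interest)): balance=$3316.70 total_interest=$816.70
After 11 (year_end (apply 10% annual interest)): balance=$3648.37 total_interest=$1148.37
After 12 (month_end (apply 1% monthly interest)): balance=$3684.85 total_interest=$1184.85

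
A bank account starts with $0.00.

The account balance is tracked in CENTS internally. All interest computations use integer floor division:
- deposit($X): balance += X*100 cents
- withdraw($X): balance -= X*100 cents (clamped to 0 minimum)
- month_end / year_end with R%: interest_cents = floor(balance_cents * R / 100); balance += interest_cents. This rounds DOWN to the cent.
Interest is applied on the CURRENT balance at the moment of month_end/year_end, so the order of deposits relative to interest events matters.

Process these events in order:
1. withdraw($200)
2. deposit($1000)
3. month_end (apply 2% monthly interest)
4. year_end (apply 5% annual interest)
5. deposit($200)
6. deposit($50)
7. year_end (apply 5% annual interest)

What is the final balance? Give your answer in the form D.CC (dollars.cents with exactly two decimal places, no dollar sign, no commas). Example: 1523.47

After 1 (withdraw($200)): balance=$0.00 total_interest=$0.00
After 2 (deposit($1000)): balance=$1000.00 total_interest=$0.00
After 3 (month_end (apply 2% monthly interest)): balance=$1020.00 total_interest=$20.00
After 4 (year_end (apply 5% annual interest)): balance=$1071.00 total_interest=$71.00
After 5 (deposit($200)): balance=$1271.00 total_interest=$71.00
After 6 (deposit($50)): balance=$1321.00 total_interest=$71.00
After 7 (year_end (apply 5% annual interest)): balance=$1387.05 total_interest=$137.05

Answer: 1387.05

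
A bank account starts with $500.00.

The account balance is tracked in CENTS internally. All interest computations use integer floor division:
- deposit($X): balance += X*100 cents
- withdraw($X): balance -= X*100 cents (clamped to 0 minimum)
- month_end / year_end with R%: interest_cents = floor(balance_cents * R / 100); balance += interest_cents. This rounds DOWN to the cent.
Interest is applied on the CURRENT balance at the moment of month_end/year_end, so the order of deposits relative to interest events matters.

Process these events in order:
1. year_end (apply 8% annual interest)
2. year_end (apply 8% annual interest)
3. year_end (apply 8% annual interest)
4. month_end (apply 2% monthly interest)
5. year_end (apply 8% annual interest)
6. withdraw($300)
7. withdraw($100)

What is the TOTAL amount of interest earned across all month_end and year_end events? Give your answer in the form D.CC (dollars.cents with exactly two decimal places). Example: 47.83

Answer: 193.83

Derivation:
After 1 (year_end (apply 8% annual interest)): balance=$540.00 total_interest=$40.00
After 2 (year_end (apply 8% annual interest)): balance=$583.20 total_interest=$83.20
After 3 (year_end (apply 8% annual interest)): balance=$629.85 total_interest=$129.85
After 4 (month_end (apply 2% monthly interest)): balance=$642.44 total_interest=$142.44
After 5 (year_end (apply 8% annual interest)): balance=$693.83 total_interest=$193.83
After 6 (withdraw($300)): balance=$393.83 total_interest=$193.83
After 7 (withdraw($100)): balance=$293.83 total_interest=$193.83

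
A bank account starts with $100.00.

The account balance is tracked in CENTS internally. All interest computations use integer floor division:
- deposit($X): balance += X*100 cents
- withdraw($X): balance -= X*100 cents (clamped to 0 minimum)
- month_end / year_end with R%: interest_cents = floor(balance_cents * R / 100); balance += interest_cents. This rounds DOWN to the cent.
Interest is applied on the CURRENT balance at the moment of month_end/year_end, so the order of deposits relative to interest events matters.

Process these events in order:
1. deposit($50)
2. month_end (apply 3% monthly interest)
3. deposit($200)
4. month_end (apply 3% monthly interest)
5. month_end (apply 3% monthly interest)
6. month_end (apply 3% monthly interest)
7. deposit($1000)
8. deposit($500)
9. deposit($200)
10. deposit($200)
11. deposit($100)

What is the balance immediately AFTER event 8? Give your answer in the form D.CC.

Answer: 1887.36

Derivation:
After 1 (deposit($50)): balance=$150.00 total_interest=$0.00
After 2 (month_end (apply 3% monthly interest)): balance=$154.50 total_interest=$4.50
After 3 (deposit($200)): balance=$354.50 total_interest=$4.50
After 4 (month_end (apply 3% monthly interest)): balance=$365.13 total_interest=$15.13
After 5 (month_end (apply 3% monthly interest)): balance=$376.08 total_interest=$26.08
After 6 (month_end (apply 3% monthly interest)): balance=$387.36 total_interest=$37.36
After 7 (deposit($1000)): balance=$1387.36 total_interest=$37.36
After 8 (deposit($500)): balance=$1887.36 total_interest=$37.36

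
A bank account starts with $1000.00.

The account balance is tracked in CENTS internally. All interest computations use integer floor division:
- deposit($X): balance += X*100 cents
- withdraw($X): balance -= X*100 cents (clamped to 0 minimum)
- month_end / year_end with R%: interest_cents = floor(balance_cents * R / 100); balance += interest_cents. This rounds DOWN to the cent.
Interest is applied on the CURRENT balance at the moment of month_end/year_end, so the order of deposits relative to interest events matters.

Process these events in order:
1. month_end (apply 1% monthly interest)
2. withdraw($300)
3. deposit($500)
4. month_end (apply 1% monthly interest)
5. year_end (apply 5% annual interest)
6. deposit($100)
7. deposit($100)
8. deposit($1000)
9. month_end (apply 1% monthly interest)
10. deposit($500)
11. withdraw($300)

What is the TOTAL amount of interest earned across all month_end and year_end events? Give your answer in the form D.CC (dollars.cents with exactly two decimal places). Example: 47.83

After 1 (month_end (apply 1% monthly interest)): balance=$1010.00 total_interest=$10.00
After 2 (withdraw($300)): balance=$710.00 total_interest=$10.00
After 3 (deposit($500)): balance=$1210.00 total_interest=$10.00
After 4 (month_end (apply 1% monthly interest)): balance=$1222.10 total_interest=$22.10
After 5 (year_end (apply 5% annual interest)): balance=$1283.20 total_interest=$83.20
After 6 (deposit($100)): balance=$1383.20 total_interest=$83.20
After 7 (deposit($100)): balance=$1483.20 total_interest=$83.20
After 8 (deposit($1000)): balance=$2483.20 total_interest=$83.20
After 9 (month_end (apply 1% monthly interest)): balance=$2508.03 total_interest=$108.03
After 10 (deposit($500)): balance=$3008.03 total_interest=$108.03
After 11 (withdraw($300)): balance=$2708.03 total_interest=$108.03

Answer: 108.03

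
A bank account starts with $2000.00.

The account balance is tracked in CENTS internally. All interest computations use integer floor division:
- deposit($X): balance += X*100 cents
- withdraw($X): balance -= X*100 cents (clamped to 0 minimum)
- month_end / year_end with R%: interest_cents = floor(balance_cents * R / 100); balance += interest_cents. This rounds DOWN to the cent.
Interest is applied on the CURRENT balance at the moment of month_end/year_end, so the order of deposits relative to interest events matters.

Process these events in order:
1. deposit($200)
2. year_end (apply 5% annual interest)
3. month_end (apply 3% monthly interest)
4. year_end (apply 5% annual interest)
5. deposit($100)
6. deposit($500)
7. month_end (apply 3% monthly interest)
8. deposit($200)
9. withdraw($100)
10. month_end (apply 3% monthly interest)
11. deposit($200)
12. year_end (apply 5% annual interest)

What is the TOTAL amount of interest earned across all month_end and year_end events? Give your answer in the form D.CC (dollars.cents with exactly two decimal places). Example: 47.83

Answer: 669.42

Derivation:
After 1 (deposit($200)): balance=$2200.00 total_interest=$0.00
After 2 (year_end (apply 5% annual interest)): balance=$2310.00 total_interest=$110.00
After 3 (month_end (apply 3% monthly interest)): balance=$2379.30 total_interest=$179.30
After 4 (year_end (apply 5% annual interest)): balance=$2498.26 total_interest=$298.26
After 5 (deposit($100)): balance=$2598.26 total_interest=$298.26
After 6 (deposit($500)): balance=$3098.26 total_interest=$298.26
After 7 (month_end (apply 3% monthly interest)): balance=$3191.20 total_interest=$391.20
After 8 (deposit($200)): balance=$3391.20 total_interest=$391.20
After 9 (withdraw($100)): balance=$3291.20 total_interest=$391.20
After 10 (month_end (apply 3% monthly interest)): balance=$3389.93 total_interest=$489.93
After 11 (deposit($200)): balance=$3589.93 total_interest=$489.93
After 12 (year_end (apply 5% annual interest)): balance=$3769.42 total_interest=$669.42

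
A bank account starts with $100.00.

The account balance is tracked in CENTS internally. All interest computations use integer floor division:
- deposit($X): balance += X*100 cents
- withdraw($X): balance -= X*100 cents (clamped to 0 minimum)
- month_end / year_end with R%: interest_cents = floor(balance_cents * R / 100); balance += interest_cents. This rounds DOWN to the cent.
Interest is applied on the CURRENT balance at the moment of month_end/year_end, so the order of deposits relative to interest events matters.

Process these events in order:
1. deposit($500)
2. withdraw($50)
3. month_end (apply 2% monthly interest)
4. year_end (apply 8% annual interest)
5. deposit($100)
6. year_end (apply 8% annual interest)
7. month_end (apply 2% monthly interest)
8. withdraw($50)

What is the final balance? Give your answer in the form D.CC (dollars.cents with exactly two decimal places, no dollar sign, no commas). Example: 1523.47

Answer: 727.59

Derivation:
After 1 (deposit($500)): balance=$600.00 total_interest=$0.00
After 2 (withdraw($50)): balance=$550.00 total_interest=$0.00
After 3 (month_end (apply 2% monthly interest)): balance=$561.00 total_interest=$11.00
After 4 (year_end (apply 8% annual interest)): balance=$605.88 total_interest=$55.88
After 5 (deposit($100)): balance=$705.88 total_interest=$55.88
After 6 (year_end (apply 8% annual interest)): balance=$762.35 total_interest=$112.35
After 7 (month_end (apply 2% monthly interest)): balance=$777.59 total_interest=$127.59
After 8 (withdraw($50)): balance=$727.59 total_interest=$127.59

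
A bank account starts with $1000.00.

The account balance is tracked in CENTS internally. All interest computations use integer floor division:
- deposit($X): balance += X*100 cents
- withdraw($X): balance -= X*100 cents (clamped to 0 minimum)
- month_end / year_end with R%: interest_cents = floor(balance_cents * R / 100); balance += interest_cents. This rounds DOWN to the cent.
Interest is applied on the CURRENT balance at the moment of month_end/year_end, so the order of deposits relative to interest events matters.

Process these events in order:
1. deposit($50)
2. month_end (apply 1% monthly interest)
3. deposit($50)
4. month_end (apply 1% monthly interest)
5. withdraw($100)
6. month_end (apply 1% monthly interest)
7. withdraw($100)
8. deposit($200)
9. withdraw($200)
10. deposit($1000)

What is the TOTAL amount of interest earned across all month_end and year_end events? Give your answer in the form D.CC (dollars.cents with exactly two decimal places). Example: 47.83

After 1 (deposit($50)): balance=$1050.00 total_interest=$0.00
After 2 (month_end (apply 1% monthly interest)): balance=$1060.50 total_interest=$10.50
After 3 (deposit($50)): balance=$1110.50 total_interest=$10.50
After 4 (month_end (apply 1% monthly interest)): balance=$1121.60 total_interest=$21.60
After 5 (withdraw($100)): balance=$1021.60 total_interest=$21.60
After 6 (month_end (apply 1% monthly interest)): balance=$1031.81 total_interest=$31.81
After 7 (withdraw($100)): balance=$931.81 total_interest=$31.81
After 8 (deposit($200)): balance=$1131.81 total_interest=$31.81
After 9 (withdraw($200)): balance=$931.81 total_interest=$31.81
After 10 (deposit($1000)): balance=$1931.81 total_interest=$31.81

Answer: 31.81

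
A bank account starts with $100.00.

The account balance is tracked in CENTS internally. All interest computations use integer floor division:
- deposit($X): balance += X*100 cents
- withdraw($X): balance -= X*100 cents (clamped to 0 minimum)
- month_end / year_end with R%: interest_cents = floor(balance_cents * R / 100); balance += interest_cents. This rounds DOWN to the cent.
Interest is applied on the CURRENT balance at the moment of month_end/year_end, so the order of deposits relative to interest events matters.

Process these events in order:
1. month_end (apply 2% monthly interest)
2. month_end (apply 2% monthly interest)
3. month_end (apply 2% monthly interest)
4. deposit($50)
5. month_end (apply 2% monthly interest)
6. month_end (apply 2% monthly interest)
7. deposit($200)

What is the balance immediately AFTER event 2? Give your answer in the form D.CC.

Answer: 104.04

Derivation:
After 1 (month_end (apply 2% monthly interest)): balance=$102.00 total_interest=$2.00
After 2 (month_end (apply 2% monthly interest)): balance=$104.04 total_interest=$4.04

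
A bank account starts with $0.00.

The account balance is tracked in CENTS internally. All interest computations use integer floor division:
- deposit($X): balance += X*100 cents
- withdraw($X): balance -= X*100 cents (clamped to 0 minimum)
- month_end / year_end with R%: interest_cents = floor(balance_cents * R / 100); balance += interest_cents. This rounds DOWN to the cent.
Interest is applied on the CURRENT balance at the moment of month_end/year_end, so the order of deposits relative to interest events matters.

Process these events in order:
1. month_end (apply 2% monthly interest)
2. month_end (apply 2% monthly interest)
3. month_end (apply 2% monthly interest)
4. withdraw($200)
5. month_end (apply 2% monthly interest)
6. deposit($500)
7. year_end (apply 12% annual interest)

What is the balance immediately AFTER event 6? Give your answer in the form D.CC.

After 1 (month_end (apply 2% monthly interest)): balance=$0.00 total_interest=$0.00
After 2 (month_end (apply 2% monthly interest)): balance=$0.00 total_interest=$0.00
After 3 (month_end (apply 2% monthly interest)): balance=$0.00 total_interest=$0.00
After 4 (withdraw($200)): balance=$0.00 total_interest=$0.00
After 5 (month_end (apply 2% monthly interest)): balance=$0.00 total_interest=$0.00
After 6 (deposit($500)): balance=$500.00 total_interest=$0.00

Answer: 500.00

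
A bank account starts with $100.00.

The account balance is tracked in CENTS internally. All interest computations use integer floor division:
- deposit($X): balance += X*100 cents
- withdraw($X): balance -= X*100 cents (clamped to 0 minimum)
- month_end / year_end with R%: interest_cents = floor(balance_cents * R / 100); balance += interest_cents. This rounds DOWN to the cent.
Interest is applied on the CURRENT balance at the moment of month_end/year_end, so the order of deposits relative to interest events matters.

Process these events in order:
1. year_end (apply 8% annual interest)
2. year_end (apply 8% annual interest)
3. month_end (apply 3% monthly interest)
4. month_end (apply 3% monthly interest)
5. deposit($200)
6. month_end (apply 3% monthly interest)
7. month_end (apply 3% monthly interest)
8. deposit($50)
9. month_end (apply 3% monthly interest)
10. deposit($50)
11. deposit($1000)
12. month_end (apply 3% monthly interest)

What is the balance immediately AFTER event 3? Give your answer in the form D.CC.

Answer: 120.13

Derivation:
After 1 (year_end (apply 8% annual interest)): balance=$108.00 total_interest=$8.00
After 2 (year_end (apply 8% annual interest)): balance=$116.64 total_interest=$16.64
After 3 (month_end (apply 3% monthly interest)): balance=$120.13 total_interest=$20.13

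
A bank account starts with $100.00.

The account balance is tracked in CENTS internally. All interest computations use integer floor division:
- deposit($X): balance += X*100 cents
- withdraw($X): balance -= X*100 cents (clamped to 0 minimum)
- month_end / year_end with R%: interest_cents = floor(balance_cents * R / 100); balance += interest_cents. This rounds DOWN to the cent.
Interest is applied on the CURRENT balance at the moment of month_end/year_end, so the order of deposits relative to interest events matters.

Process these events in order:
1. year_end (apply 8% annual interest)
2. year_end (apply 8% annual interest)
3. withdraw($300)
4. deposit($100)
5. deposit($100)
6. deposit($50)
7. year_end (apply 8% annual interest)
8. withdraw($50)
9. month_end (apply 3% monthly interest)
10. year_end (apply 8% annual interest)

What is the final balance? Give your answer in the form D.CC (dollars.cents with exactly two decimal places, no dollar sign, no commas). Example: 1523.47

After 1 (year_end (apply 8% annual interest)): balance=$108.00 total_interest=$8.00
After 2 (year_end (apply 8% annual interest)): balance=$116.64 total_interest=$16.64
After 3 (withdraw($300)): balance=$0.00 total_interest=$16.64
After 4 (deposit($100)): balance=$100.00 total_interest=$16.64
After 5 (deposit($100)): balance=$200.00 total_interest=$16.64
After 6 (deposit($50)): balance=$250.00 total_interest=$16.64
After 7 (year_end (apply 8% annual interest)): balance=$270.00 total_interest=$36.64
After 8 (withdraw($50)): balance=$220.00 total_interest=$36.64
After 9 (month_end (apply 3% monthly interest)): balance=$226.60 total_interest=$43.24
After 10 (year_end (apply 8% annual interest)): balance=$244.72 total_interest=$61.36

Answer: 244.72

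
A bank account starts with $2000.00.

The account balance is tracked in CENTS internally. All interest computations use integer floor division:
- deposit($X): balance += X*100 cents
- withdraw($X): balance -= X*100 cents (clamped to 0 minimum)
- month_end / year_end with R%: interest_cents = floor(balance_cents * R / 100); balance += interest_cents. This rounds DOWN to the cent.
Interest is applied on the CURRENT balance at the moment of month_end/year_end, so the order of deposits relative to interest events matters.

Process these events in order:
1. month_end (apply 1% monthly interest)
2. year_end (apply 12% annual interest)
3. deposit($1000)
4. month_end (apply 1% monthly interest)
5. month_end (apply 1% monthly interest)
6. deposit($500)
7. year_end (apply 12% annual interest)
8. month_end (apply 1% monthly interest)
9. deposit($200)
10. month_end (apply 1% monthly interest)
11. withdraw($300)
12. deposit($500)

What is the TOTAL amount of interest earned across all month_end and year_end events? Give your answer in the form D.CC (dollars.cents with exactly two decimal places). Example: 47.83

After 1 (month_end (apply 1% monthly interest)): balance=$2020.00 total_interest=$20.00
After 2 (year_end (apply 12% annual interest)): balance=$2262.40 total_interest=$262.40
After 3 (deposit($1000)): balance=$3262.40 total_interest=$262.40
After 4 (month_end (apply 1% monthly interest)): balance=$3295.02 total_interest=$295.02
After 5 (month_end (apply 1% monthly interest)): balance=$3327.97 total_interest=$327.97
After 6 (deposit($500)): balance=$3827.97 total_interest=$327.97
After 7 (year_end (apply 12% annual interest)): balance=$4287.32 total_interest=$787.32
After 8 (month_end (apply 1% monthly interest)): balance=$4330.19 total_interest=$830.19
After 9 (deposit($200)): balance=$4530.19 total_interest=$830.19
After 10 (month_end (apply 1% monthly interest)): balance=$4575.49 total_interest=$875.49
After 11 (withdraw($300)): balance=$4275.49 total_interest=$875.49
After 12 (deposit($500)): balance=$4775.49 total_interest=$875.49

Answer: 875.49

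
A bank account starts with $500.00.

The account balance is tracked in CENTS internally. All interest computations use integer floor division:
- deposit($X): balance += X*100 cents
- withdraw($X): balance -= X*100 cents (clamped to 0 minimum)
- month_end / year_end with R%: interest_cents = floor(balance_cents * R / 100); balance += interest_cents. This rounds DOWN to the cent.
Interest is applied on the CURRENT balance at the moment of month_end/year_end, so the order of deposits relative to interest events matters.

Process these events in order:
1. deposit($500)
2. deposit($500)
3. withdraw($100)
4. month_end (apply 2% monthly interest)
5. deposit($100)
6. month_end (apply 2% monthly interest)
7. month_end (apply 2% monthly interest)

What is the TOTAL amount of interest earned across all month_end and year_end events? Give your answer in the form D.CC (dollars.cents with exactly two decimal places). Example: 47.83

After 1 (deposit($500)): balance=$1000.00 total_interest=$0.00
After 2 (deposit($500)): balance=$1500.00 total_interest=$0.00
After 3 (withdraw($100)): balance=$1400.00 total_interest=$0.00
After 4 (month_end (apply 2% monthly interest)): balance=$1428.00 total_interest=$28.00
After 5 (deposit($100)): balance=$1528.00 total_interest=$28.00
After 6 (month_end (apply 2% monthly interest)): balance=$1558.56 total_interest=$58.56
After 7 (month_end (apply 2% monthly interest)): balance=$1589.73 total_interest=$89.73

Answer: 89.73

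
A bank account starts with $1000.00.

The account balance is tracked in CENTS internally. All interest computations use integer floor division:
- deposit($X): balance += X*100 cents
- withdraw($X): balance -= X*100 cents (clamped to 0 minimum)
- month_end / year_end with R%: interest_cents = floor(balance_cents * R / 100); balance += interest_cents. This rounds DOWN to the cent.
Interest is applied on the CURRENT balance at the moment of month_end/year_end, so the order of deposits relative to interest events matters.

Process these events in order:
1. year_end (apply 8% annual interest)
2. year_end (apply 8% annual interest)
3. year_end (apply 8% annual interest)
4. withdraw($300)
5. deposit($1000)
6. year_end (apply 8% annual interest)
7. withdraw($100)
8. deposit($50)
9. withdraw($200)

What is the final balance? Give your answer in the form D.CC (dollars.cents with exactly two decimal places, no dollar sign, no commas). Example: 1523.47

After 1 (year_end (apply 8% annual interest)): balance=$1080.00 total_interest=$80.00
After 2 (year_end (apply 8% annual interest)): balance=$1166.40 total_interest=$166.40
After 3 (year_end (apply 8% annual interest)): balance=$1259.71 total_interest=$259.71
After 4 (withdraw($300)): balance=$959.71 total_interest=$259.71
After 5 (deposit($1000)): balance=$1959.71 total_interest=$259.71
After 6 (year_end (apply 8% annual interest)): balance=$2116.48 total_interest=$416.48
After 7 (withdraw($100)): balance=$2016.48 total_interest=$416.48
After 8 (deposit($50)): balance=$2066.48 total_interest=$416.48
After 9 (withdraw($200)): balance=$1866.48 total_interest=$416.48

Answer: 1866.48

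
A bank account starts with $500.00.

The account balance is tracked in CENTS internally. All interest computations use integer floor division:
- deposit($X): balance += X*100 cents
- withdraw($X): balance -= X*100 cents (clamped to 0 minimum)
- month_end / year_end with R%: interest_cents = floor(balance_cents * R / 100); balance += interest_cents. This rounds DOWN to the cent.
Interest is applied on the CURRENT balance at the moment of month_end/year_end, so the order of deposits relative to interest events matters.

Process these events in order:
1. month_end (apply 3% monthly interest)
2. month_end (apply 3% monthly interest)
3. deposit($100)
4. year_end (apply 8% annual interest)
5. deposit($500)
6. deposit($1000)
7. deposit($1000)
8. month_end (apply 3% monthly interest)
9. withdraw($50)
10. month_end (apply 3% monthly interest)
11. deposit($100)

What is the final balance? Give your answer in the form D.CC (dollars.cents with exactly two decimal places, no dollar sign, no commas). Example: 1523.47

Answer: 3423.08

Derivation:
After 1 (month_end (apply 3% monthly interest)): balance=$515.00 total_interest=$15.00
After 2 (month_end (apply 3% monthly interest)): balance=$530.45 total_interest=$30.45
After 3 (deposit($100)): balance=$630.45 total_interest=$30.45
After 4 (year_end (apply 8% annual interest)): balance=$680.88 total_interest=$80.88
After 5 (deposit($500)): balance=$1180.88 total_interest=$80.88
After 6 (deposit($1000)): balance=$2180.88 total_interest=$80.88
After 7 (deposit($1000)): balance=$3180.88 total_interest=$80.88
After 8 (month_end (apply 3% monthly interest)): balance=$3276.30 total_interest=$176.30
After 9 (withdraw($50)): balance=$3226.30 total_interest=$176.30
After 10 (month_end (apply 3% monthly interest)): balance=$3323.08 total_interest=$273.08
After 11 (deposit($100)): balance=$3423.08 total_interest=$273.08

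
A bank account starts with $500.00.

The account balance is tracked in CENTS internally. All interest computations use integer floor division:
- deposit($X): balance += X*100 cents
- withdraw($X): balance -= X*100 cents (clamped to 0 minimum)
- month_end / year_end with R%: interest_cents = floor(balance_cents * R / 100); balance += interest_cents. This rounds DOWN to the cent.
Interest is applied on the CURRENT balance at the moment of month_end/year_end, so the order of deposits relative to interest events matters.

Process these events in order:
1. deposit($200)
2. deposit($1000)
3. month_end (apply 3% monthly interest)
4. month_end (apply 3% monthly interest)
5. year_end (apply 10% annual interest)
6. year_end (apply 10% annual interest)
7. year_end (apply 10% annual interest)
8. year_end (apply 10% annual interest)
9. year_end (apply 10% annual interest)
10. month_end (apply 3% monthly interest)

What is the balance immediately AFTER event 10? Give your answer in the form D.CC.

Answer: 2991.70

Derivation:
After 1 (deposit($200)): balance=$700.00 total_interest=$0.00
After 2 (deposit($1000)): balance=$1700.00 total_interest=$0.00
After 3 (month_end (apply 3% monthly interest)): balance=$1751.00 total_interest=$51.00
After 4 (month_end (apply 3% monthly interest)): balance=$1803.53 total_interest=$103.53
After 5 (year_end (apply 10% annual interest)): balance=$1983.88 total_interest=$283.88
After 6 (year_end (apply 10% annual interest)): balance=$2182.26 total_interest=$482.26
After 7 (year_end (apply 10% annual interest)): balance=$2400.48 total_interest=$700.48
After 8 (year_end (apply 10% annual interest)): balance=$2640.52 total_interest=$940.52
After 9 (year_end (apply 10% annual interest)): balance=$2904.57 total_interest=$1204.57
After 10 (month_end (apply 3% monthly interest)): balance=$2991.70 total_interest=$1291.70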